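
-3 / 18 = -1 / 6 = -0.17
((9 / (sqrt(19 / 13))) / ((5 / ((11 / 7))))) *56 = 792 *sqrt(247) / 95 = 131.02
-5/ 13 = -0.38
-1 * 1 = -1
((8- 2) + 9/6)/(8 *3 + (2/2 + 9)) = 15/68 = 0.22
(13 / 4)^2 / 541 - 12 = -103703 / 8656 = -11.98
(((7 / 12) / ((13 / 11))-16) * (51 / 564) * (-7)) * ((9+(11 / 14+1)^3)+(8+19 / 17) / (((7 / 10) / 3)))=6067473683 / 11496576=527.76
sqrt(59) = 7.68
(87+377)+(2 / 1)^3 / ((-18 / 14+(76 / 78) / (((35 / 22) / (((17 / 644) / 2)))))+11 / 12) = 140198896 / 317309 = 441.84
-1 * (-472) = 472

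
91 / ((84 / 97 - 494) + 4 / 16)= -35308 / 191239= -0.18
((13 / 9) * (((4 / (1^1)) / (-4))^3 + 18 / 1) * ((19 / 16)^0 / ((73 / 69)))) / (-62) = -5083 / 13578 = -0.37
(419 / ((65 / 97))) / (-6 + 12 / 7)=-284501 / 1950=-145.90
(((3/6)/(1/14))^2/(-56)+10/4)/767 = 1/472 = 0.00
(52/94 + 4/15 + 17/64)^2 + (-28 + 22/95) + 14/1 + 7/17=-8008115355613/657568051200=-12.18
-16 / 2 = -8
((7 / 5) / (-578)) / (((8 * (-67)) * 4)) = 7 / 6196160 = 0.00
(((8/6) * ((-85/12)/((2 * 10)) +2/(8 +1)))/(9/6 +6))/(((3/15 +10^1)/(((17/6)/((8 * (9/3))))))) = -19/69984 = -0.00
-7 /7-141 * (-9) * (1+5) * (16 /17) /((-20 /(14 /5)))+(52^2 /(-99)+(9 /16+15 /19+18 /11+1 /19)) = -13155704039 /12790800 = -1028.53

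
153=153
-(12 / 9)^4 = -256 / 81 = -3.16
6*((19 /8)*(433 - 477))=-627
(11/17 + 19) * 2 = 668/17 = 39.29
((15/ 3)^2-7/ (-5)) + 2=142/ 5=28.40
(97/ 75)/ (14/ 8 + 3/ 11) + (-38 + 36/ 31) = -7490542/ 206925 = -36.20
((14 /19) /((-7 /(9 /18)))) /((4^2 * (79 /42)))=-21 /12008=-0.00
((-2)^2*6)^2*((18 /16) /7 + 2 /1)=8712 /7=1244.57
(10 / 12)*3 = 5 / 2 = 2.50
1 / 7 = 0.14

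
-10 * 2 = -20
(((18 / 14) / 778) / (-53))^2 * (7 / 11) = 81 / 130918692212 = 0.00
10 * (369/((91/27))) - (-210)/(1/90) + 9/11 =19995.65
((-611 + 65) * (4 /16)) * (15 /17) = -4095 /34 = -120.44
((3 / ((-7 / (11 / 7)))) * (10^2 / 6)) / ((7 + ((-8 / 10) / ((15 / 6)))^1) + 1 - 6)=-6875 / 1029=-6.68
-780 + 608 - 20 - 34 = -226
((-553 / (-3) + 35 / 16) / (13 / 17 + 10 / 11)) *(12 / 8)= 1674211 / 10016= 167.15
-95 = -95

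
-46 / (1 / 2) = -92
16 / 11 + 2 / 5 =102 / 55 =1.85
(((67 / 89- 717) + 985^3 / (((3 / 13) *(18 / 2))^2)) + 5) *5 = 71871053825980 / 64881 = 1107736530.36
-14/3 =-4.67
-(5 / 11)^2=-25 / 121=-0.21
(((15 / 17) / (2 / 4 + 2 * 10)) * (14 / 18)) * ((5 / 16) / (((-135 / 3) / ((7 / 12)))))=-245 / 1806624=-0.00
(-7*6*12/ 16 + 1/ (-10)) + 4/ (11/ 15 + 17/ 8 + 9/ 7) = -533198/ 17405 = -30.63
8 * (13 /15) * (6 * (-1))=-208 /5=-41.60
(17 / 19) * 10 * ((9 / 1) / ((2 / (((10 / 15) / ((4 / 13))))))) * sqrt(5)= 3315 * sqrt(5) / 38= 195.07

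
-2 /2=-1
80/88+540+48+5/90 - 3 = 116021/198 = 585.96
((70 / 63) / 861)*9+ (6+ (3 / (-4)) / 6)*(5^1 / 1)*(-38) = -3844325 / 3444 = -1116.24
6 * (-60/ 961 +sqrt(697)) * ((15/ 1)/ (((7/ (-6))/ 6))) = 194400/ 6727-3240 * sqrt(697)/ 7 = -12190.88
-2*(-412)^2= -339488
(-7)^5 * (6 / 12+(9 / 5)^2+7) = -9025359 / 50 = -180507.18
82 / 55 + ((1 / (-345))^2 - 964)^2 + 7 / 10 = 289637069854675747 / 311672913750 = 929298.17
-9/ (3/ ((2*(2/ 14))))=-6/ 7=-0.86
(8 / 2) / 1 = 4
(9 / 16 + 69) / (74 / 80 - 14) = -5565 / 1046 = -5.32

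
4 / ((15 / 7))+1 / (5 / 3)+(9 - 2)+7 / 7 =157 / 15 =10.47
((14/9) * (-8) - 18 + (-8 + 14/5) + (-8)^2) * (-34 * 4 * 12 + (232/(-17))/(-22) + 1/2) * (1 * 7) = -247639294/765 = -323711.50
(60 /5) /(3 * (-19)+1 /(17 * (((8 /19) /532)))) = 408 /589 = 0.69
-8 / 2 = -4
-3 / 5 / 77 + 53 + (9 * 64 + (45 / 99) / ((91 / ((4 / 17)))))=53517902 / 85085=628.99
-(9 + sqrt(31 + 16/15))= -9 - sqrt(7215)/15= -14.66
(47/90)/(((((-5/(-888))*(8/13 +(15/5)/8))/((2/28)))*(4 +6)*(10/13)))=1175564/1351875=0.87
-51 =-51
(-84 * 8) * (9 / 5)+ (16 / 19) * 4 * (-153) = -163872 / 95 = -1724.97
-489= -489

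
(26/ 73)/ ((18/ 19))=247/ 657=0.38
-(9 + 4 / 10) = -47 / 5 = -9.40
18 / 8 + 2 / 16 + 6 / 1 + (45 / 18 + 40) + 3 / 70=14257 / 280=50.92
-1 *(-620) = 620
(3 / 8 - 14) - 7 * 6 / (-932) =-13.58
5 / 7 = 0.71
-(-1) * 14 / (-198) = -7 / 99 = -0.07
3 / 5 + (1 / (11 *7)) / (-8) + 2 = 2.60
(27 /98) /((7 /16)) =216 /343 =0.63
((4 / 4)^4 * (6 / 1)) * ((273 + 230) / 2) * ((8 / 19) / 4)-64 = 1802 / 19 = 94.84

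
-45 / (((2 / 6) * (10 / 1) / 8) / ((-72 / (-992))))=-243 / 31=-7.84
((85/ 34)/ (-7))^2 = 25/ 196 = 0.13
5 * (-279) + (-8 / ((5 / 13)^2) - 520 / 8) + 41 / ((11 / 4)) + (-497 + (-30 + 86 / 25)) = -556251 / 275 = -2022.73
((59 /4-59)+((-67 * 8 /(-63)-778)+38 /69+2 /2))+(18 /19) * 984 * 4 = 321193249 /110124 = 2916.65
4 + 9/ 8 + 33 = 305/ 8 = 38.12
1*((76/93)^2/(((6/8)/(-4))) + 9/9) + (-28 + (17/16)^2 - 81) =-733542469/6642432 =-110.43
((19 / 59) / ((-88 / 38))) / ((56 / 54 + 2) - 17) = 9747 / 978692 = 0.01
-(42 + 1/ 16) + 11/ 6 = -1931/ 48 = -40.23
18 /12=3 /2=1.50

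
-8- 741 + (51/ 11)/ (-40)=-329611/ 440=-749.12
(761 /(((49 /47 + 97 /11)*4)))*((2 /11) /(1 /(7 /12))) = 2.05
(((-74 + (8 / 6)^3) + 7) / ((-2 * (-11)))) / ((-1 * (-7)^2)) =1745 / 29106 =0.06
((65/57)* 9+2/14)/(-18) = -692/1197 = -0.58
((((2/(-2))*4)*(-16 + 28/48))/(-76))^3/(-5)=1266325/11852352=0.11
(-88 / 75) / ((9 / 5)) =-88 / 135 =-0.65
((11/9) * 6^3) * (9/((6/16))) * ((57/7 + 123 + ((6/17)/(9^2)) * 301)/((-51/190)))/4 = -14231261440/18207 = -781636.81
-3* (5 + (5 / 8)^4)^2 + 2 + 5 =-1218822563 / 16777216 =-72.65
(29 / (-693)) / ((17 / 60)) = -580 / 3927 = -0.15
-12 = -12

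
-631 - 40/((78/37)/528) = -138443/13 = -10649.46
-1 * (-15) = 15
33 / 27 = 11 / 9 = 1.22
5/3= 1.67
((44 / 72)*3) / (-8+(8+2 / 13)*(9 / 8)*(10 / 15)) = -143 / 147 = -0.97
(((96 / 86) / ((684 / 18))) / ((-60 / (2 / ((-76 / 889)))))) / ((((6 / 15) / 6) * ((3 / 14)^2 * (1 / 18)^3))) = 338730336 / 15523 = 21821.19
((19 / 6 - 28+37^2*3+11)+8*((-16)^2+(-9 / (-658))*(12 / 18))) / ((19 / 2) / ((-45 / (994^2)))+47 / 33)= -0.03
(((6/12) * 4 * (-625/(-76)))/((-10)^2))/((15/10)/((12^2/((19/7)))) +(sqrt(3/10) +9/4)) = 16075500/209806151- 705600 * sqrt(30)/209806151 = 0.06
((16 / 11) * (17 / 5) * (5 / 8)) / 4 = 17 / 22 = 0.77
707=707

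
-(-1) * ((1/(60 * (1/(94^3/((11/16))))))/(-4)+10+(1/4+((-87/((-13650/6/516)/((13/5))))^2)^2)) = 535716159440723599897/77375976562500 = 6923546.34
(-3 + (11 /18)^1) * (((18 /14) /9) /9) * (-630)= 215 /9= 23.89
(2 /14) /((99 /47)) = 47 /693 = 0.07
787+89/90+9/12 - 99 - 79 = 109933/180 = 610.74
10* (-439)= -4390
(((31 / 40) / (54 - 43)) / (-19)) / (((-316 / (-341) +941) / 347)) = -333467 / 244109720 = -0.00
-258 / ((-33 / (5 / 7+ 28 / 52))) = 9804 / 1001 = 9.79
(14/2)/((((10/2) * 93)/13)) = 91/465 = 0.20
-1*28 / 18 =-14 / 9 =-1.56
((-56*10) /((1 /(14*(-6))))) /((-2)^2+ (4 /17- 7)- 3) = -8160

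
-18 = -18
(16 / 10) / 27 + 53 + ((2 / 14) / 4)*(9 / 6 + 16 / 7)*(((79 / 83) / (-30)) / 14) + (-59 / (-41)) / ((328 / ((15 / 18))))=10970142567851 / 206739600480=53.06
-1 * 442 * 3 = -1326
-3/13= -0.23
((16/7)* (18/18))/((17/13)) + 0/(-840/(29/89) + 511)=1.75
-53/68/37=-53/2516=-0.02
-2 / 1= -2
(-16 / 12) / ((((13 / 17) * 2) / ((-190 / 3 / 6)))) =3230 / 351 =9.20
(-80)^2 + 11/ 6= 6401.83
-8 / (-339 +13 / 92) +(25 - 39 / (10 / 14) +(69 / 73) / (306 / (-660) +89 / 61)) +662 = 9627210097252 / 15199901225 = 633.37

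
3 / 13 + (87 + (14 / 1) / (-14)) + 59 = 1888 / 13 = 145.23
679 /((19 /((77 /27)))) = 52283 /513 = 101.92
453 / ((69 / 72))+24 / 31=337584 / 713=473.47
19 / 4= 4.75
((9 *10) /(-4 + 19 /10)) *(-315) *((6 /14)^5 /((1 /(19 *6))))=373977000 /16807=22251.26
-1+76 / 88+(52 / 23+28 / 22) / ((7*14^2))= -0.13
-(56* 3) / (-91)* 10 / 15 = 16 / 13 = 1.23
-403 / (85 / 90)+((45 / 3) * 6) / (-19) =-139356 / 323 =-431.44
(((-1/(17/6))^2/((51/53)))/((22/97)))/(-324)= -5141/2918322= -0.00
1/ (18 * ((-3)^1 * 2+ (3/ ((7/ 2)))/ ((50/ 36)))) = -175/ 16956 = -0.01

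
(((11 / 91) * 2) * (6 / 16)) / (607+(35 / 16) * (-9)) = 132 / 855127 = 0.00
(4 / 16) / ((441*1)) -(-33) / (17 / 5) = 9.71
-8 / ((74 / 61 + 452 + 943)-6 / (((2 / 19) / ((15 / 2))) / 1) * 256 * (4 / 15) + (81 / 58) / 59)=1669936 / 5800473269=0.00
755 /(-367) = -755 /367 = -2.06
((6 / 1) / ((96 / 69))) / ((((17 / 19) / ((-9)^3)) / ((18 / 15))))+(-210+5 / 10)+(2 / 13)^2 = -508622553 / 114920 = -4425.88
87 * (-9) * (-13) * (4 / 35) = 40716 / 35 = 1163.31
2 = 2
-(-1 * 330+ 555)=-225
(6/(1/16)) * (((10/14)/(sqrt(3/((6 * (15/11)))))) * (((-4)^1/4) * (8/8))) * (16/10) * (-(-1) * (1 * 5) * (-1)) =3840 * sqrt(330)/77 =905.94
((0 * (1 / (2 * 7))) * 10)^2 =0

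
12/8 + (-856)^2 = 1465475/2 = 732737.50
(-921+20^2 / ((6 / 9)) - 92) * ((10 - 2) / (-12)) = 826 / 3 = 275.33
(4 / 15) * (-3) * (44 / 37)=-176 / 185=-0.95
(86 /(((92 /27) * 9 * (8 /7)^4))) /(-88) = -309729 /16580608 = -0.02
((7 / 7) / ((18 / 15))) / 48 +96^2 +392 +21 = 2773157 / 288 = 9629.02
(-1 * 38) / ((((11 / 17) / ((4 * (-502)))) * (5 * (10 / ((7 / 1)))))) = 4540088 / 275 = 16509.41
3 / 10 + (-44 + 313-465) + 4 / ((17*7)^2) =-27713037 / 141610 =-195.70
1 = 1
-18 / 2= -9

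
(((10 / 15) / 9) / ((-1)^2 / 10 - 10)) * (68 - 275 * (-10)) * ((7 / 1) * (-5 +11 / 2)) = -197260 / 2673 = -73.80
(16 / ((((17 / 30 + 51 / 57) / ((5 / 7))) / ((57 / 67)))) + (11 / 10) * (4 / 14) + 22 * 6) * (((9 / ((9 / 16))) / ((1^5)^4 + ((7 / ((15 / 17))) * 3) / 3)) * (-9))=-58634656056 / 26175359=-2240.07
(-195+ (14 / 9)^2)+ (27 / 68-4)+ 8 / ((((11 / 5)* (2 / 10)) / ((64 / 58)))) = -309452863 / 1757052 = -176.12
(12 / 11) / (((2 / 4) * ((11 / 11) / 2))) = 48 / 11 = 4.36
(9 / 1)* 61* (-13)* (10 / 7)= -71370 / 7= -10195.71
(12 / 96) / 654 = 1 / 5232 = 0.00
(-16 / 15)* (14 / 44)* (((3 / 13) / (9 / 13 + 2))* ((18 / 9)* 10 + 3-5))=-144 / 275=-0.52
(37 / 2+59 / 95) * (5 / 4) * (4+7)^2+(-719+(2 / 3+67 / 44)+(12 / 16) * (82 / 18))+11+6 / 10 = 54931853 / 25080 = 2190.27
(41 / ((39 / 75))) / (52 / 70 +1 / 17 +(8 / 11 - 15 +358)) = 6708625 / 29314246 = 0.23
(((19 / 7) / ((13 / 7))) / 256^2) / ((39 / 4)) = 19 / 8306688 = 0.00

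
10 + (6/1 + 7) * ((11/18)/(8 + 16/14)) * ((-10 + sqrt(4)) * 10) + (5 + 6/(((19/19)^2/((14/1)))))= 2123/72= 29.49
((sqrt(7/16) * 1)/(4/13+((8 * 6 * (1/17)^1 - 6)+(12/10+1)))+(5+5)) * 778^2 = 6052840 - 167209705 * sqrt(7)/739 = 5454199.55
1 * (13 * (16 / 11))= 208 / 11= 18.91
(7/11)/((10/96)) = 336/55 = 6.11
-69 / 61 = -1.13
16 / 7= 2.29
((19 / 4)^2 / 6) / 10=361 / 960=0.38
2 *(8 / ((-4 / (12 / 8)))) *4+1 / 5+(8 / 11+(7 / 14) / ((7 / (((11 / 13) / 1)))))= -230353 / 10010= -23.01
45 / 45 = 1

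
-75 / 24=-25 / 8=-3.12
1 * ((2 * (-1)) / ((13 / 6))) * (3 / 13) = -0.21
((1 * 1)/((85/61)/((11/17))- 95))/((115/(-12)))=2013/1791125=0.00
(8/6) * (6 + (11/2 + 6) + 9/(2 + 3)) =386/15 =25.73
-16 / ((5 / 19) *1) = -304 / 5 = -60.80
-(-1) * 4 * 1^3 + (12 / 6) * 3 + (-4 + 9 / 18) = 6.50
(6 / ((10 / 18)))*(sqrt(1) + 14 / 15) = 522 / 25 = 20.88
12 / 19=0.63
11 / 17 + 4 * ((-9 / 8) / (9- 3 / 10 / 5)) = 364 / 2533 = 0.14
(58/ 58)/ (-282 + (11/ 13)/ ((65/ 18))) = -845/ 238092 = -0.00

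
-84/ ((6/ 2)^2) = -28/ 3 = -9.33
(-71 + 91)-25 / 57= 1115 / 57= 19.56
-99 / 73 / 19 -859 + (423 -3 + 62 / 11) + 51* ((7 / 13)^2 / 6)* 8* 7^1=-761728874 / 2578433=-295.42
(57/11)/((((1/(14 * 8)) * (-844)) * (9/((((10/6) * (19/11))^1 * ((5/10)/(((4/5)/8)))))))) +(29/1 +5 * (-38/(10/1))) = 2045090/229779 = 8.90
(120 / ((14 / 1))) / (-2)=-30 / 7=-4.29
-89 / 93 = -0.96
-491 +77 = -414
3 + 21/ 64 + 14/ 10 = 1513/ 320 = 4.73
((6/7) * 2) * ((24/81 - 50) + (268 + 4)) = 24008/63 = 381.08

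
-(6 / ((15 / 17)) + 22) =-144 / 5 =-28.80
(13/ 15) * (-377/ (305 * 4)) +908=16611499/ 18300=907.73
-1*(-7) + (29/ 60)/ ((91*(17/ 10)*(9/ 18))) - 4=13952/ 4641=3.01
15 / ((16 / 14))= 105 / 8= 13.12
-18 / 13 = -1.38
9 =9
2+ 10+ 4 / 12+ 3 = 46 / 3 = 15.33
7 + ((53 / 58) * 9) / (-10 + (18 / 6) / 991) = 3549535 / 574606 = 6.18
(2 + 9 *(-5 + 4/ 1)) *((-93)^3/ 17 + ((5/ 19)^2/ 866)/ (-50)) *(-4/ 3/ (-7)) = 502925822981/ 7971963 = 63086.82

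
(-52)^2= 2704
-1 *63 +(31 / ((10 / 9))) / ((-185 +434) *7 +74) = -1144431 / 18170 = -62.98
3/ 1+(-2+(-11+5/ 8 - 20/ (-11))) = -665/ 88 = -7.56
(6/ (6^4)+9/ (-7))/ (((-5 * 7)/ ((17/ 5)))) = 32929/ 264600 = 0.12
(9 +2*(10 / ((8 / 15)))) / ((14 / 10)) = 465 / 14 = 33.21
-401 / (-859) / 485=401 / 416615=0.00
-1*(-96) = 96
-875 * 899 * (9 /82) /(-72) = 786625 /656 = 1199.12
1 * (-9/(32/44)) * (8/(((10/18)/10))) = -1782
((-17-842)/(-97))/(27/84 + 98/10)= 120260/137449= 0.87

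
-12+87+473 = 548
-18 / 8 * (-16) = 36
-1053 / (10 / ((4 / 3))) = -702 / 5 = -140.40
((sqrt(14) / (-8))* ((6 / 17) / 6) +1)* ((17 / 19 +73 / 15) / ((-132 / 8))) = -0.34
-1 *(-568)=568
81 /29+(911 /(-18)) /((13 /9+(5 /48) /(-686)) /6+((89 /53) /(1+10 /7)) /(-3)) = -783359729403 /158441761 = -4944.15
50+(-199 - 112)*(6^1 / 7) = -1516 / 7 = -216.57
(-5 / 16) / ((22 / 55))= -0.78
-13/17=-0.76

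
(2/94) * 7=7/47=0.15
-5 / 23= -0.22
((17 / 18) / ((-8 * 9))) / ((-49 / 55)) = 935 / 63504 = 0.01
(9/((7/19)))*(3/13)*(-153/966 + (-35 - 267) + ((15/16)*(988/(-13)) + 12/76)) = -123311511/58604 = -2104.15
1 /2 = 0.50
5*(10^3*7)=35000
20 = 20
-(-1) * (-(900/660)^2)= -225/121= -1.86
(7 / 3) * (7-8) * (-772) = 5404 / 3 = 1801.33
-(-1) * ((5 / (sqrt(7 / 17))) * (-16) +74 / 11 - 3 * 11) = -150.94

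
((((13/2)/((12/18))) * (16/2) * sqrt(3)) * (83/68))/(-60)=-1079 * sqrt(3)/680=-2.75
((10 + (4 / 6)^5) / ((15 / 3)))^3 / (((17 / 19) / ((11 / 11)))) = 283542227432 / 30491427375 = 9.30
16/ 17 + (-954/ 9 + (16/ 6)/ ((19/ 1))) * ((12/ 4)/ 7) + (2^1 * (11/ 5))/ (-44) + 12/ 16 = -282801/ 6460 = -43.78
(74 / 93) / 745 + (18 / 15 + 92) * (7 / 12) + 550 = 83747237 / 138570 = 604.37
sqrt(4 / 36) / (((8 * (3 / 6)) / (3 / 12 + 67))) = 269 / 48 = 5.60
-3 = -3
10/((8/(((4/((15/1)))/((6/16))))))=8/9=0.89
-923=-923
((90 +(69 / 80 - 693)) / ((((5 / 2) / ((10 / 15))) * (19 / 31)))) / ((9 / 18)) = -497767 / 950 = -523.97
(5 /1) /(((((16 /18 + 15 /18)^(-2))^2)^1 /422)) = 974314655 /52488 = 18562.62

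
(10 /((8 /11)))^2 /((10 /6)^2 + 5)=5445 /224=24.31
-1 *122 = -122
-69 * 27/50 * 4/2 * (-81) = 6036.12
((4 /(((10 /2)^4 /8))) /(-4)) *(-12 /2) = 48 /625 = 0.08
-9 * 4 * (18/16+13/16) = -279/4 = -69.75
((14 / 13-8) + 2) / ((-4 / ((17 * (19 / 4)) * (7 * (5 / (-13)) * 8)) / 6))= -2170560 / 169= -12843.55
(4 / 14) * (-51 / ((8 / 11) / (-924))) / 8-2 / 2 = 18505 / 8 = 2313.12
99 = 99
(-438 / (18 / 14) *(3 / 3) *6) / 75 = -2044 / 75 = -27.25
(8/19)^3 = 512/6859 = 0.07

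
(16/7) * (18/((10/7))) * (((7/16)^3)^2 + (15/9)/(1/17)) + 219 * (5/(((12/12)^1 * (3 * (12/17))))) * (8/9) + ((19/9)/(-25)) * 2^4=1274.48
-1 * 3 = -3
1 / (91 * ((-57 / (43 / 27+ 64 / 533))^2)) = 86782087 / 8747319910797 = 0.00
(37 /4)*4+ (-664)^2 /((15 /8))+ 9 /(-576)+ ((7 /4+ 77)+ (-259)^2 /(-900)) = 3386674559 /14400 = 235185.73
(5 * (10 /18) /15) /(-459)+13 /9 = 17896 /12393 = 1.44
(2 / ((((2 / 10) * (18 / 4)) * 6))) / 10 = 0.04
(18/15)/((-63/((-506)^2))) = -512072/105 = -4876.88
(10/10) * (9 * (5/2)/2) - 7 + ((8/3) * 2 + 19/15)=10.85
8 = 8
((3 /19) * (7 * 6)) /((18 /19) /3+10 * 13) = 63 /1238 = 0.05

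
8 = 8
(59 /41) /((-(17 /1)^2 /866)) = -51094 /11849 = -4.31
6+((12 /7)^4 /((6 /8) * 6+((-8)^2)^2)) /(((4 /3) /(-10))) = 5.98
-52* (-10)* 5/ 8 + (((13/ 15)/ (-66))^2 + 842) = 1143776869/ 980100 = 1167.00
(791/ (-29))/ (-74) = 791/ 2146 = 0.37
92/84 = 23/21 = 1.10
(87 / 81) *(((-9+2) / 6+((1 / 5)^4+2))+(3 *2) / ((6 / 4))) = 525799 / 101250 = 5.19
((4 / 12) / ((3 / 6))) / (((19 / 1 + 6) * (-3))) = -2 / 225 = -0.01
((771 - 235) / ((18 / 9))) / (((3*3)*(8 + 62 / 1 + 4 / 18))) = 67 / 158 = 0.42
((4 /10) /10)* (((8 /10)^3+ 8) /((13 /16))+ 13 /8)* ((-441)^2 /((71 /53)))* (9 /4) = 14593894886529 /92300000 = 158113.70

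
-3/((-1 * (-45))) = -1/15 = -0.07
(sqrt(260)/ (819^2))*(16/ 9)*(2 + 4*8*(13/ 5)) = 4544*sqrt(65)/ 10061415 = 0.00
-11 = -11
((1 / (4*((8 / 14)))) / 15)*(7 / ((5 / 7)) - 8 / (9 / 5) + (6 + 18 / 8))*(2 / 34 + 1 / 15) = 17143 / 344250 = 0.05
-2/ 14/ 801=-1/ 5607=-0.00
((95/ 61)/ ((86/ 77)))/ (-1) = -7315/ 5246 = -1.39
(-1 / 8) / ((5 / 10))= -1 / 4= -0.25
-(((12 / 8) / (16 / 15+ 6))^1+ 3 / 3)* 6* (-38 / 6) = 4883 / 106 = 46.07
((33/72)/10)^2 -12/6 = -115079/57600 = -2.00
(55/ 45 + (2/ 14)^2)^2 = 300304/ 194481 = 1.54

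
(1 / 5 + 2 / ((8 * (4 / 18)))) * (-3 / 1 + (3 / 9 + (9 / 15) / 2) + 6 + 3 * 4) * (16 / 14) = 3551 / 150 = 23.67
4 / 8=1 / 2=0.50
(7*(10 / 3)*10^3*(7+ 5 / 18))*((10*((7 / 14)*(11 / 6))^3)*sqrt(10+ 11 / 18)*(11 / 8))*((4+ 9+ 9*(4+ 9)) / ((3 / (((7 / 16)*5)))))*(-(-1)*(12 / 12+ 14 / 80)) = 897220840140625*sqrt(382) / 26873856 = 652530849.21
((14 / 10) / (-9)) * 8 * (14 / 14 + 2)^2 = -56 / 5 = -11.20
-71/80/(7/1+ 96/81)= -1917/17680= -0.11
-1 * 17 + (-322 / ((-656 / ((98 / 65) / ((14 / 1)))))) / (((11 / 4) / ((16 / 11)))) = -5472889 / 322465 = -16.97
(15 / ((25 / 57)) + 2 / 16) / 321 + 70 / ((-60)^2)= 1217 / 9630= 0.13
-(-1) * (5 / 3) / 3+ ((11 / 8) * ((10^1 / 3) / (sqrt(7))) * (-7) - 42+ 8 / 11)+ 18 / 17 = -66745 / 1683 - 55 * sqrt(7) / 12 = -51.78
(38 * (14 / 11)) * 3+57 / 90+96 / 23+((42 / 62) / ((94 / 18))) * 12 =1674882359 / 11058630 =151.45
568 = 568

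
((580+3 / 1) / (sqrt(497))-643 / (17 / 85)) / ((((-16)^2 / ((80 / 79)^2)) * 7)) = -80375 / 43687+14575 * sqrt(497) / 21712439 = -1.82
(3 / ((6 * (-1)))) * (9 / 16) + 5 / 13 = 43 / 416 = 0.10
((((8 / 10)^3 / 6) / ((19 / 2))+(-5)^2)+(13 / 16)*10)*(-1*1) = -1888637 / 57000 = -33.13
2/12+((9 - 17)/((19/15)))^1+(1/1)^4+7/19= -545/114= -4.78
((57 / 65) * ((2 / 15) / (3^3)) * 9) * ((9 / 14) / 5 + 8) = 0.32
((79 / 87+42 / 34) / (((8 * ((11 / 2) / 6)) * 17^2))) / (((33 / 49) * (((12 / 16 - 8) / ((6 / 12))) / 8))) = -1242640 / 1499855379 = -0.00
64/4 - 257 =-241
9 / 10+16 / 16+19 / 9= 361 / 90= 4.01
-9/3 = -3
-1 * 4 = -4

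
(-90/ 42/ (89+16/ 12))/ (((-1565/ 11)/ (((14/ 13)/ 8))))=99/ 4410796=0.00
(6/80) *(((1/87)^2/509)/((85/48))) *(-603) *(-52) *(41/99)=285688/2001222575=0.00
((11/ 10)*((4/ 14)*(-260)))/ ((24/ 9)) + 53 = 313/ 14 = 22.36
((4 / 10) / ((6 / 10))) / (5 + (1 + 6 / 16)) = 16 / 153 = 0.10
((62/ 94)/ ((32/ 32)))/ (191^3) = 31/ 327489937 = 0.00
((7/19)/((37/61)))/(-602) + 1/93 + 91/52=19788649/11245188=1.76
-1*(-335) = 335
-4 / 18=-2 / 9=-0.22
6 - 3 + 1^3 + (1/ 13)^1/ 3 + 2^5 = 1405/ 39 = 36.03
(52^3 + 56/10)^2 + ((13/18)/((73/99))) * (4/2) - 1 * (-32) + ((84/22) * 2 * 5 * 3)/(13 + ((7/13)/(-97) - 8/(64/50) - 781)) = 310027066140679418393/15679960175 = 19772184538.77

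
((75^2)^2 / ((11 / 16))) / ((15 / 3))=101250000 / 11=9204545.45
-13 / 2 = -6.50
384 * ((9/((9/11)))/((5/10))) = 8448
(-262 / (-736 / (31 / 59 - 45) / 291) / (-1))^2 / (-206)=-19542776700168 / 189669247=-103036.09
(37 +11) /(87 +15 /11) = 44 /81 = 0.54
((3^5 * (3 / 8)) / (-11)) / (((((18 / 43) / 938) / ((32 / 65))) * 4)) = -2284.65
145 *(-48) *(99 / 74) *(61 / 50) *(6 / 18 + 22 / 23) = -62346636 / 4255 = -14652.56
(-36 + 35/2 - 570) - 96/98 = -57769/98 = -589.48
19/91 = 0.21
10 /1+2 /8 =41 /4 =10.25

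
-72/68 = -18/17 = -1.06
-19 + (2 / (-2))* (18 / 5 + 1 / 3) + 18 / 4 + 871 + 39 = 26747 / 30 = 891.57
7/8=0.88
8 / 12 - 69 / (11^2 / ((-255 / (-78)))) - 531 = -5022881 / 9438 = -532.20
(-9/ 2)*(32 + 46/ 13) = -2079/ 13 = -159.92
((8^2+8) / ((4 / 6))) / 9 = 12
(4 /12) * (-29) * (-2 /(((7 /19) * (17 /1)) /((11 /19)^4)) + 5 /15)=-21122875 /7345989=-2.88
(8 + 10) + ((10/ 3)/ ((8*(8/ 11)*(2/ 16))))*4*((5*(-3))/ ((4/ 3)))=-753/ 4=-188.25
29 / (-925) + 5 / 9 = 4364 / 8325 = 0.52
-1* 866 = -866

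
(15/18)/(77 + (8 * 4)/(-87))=145/13334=0.01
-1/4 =-0.25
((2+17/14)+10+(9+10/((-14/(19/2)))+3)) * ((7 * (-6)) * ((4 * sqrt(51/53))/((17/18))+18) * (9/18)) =-6966 - 27864 * sqrt(2703)/901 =-8573.84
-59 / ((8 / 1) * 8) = -59 / 64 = -0.92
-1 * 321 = -321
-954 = -954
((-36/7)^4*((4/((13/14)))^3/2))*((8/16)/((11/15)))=3224862720/169169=19062.96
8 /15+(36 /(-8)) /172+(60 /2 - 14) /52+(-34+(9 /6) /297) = -73448767 /2213640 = -33.18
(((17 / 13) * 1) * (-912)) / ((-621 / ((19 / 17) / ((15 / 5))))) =5776 / 8073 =0.72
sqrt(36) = 6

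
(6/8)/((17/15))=45/68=0.66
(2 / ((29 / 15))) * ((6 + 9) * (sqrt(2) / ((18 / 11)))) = 275 * sqrt(2) / 29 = 13.41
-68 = -68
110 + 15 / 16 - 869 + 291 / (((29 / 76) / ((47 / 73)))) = -9045861 / 33872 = -267.06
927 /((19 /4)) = 195.16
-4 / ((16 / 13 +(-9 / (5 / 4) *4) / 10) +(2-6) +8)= -325 / 191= -1.70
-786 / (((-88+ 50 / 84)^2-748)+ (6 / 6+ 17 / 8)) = -2773008 / 24324563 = -0.11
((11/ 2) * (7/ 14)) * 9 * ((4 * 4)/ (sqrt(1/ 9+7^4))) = 594 * sqrt(21610)/ 10805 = 8.08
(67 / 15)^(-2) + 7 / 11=33898 / 49379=0.69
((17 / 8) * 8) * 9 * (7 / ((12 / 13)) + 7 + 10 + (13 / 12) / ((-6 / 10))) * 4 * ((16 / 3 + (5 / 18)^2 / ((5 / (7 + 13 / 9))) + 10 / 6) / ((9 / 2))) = 22088.13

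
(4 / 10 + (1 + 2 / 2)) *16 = 192 / 5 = 38.40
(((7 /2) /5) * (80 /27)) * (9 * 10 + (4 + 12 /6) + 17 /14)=5444 /27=201.63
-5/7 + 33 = 226/7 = 32.29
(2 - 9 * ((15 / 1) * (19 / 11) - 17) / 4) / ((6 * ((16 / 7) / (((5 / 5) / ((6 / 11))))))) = -2779 / 1152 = -2.41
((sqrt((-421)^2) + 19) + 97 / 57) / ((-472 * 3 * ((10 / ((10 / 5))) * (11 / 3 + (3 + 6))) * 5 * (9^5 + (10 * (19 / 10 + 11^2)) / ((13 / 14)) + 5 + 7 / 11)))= -211783 / 12980982255600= -0.00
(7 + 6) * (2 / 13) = 2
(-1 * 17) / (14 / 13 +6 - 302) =221 / 3834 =0.06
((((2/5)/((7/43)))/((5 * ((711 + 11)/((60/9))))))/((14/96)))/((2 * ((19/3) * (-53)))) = -4128/89064115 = -0.00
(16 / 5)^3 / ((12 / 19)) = 19456 / 375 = 51.88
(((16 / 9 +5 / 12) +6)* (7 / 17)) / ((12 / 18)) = 2065 / 408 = 5.06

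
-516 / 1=-516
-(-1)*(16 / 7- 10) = -54 / 7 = -7.71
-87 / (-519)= 29 / 173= 0.17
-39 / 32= -1.22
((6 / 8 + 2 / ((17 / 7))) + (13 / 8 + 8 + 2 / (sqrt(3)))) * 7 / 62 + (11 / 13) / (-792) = 7 * sqrt(3) / 93 + 1246283 / 986544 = 1.39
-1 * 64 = -64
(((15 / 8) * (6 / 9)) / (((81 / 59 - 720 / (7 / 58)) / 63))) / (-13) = 14455 / 14232244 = 0.00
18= 18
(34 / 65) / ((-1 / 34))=-1156 / 65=-17.78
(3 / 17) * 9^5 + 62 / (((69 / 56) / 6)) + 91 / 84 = 50314231 / 4692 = 10723.41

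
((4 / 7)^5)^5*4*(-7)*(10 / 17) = -45035996273704960 / 3256880933469629044817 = -0.00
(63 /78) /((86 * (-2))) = -21 /4472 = -0.00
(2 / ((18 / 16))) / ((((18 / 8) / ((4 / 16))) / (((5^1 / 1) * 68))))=5440 / 81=67.16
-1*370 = -370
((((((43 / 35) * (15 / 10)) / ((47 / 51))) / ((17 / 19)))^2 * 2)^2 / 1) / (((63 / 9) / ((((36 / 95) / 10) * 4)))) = 2769345671455782 / 1281449977609375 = 2.16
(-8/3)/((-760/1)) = 1/285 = 0.00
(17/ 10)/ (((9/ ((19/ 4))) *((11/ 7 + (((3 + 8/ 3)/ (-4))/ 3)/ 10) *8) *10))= 0.01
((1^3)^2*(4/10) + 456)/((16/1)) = 1141/40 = 28.52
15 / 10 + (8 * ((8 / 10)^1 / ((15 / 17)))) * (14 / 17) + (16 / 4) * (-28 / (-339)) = 44091 / 5650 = 7.80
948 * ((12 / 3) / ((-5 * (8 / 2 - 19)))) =50.56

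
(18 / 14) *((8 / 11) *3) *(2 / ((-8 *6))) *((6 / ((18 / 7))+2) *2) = -1.01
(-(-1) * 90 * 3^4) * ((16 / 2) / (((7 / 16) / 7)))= 933120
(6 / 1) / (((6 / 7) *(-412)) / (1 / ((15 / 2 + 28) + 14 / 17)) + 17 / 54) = -38556 / 82426817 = -0.00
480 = 480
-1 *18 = -18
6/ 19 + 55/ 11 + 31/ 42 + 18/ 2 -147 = -131.95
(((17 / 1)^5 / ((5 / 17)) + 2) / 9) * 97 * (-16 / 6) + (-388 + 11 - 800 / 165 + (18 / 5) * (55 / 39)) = -2678506140047 / 19305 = -138746756.80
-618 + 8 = -610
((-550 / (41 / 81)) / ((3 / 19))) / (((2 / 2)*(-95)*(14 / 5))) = 7425 / 287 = 25.87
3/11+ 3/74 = 255/814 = 0.31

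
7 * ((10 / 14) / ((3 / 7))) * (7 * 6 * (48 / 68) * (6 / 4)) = 8820 / 17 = 518.82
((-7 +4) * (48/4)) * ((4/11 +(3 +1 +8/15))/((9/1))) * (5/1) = -3232/33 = -97.94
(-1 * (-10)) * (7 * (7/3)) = 163.33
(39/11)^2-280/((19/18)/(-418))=13418001/121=110892.57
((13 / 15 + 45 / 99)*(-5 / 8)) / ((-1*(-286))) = -109 / 37752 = -0.00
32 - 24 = 8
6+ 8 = 14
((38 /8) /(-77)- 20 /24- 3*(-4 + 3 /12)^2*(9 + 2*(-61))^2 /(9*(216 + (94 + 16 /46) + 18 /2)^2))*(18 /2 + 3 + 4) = -925649 /39039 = -23.71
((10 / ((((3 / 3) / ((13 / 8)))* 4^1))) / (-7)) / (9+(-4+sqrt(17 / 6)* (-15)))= 13 / 2744+13* sqrt(102) / 5488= 0.03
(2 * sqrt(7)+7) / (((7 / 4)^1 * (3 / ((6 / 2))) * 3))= 8 * sqrt(7) / 21+4 / 3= 2.34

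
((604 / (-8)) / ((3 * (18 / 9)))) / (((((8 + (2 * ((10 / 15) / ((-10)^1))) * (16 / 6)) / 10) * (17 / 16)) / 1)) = -11325 / 731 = -15.49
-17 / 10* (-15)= 51 / 2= 25.50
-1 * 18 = -18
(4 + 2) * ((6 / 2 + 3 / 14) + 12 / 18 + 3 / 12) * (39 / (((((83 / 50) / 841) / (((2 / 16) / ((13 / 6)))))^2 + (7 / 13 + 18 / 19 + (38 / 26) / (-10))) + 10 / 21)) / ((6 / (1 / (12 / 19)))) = 28074798310430625 / 199983100579096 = 140.39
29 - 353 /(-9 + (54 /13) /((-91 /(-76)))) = 92.82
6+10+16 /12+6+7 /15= 119 /5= 23.80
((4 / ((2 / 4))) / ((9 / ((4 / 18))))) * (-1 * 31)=-496 / 81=-6.12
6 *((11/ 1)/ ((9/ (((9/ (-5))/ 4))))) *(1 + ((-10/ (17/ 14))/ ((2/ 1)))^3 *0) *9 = -29.70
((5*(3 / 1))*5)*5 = 375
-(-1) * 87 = 87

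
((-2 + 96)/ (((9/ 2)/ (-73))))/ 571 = -13724/ 5139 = -2.67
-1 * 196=-196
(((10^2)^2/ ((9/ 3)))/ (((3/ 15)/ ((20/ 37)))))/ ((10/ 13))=1300000/ 111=11711.71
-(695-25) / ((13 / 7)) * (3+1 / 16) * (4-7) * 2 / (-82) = -344715 / 4264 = -80.84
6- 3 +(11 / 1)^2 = 124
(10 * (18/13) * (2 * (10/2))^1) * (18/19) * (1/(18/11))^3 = 66550/2223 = 29.94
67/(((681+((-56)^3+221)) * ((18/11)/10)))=-3685/1572426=-0.00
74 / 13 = 5.69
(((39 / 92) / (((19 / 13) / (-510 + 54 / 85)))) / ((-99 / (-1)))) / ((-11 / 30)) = 332592 / 81719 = 4.07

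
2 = 2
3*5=15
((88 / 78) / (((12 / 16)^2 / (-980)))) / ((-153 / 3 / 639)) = 48984320 / 1989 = 24627.61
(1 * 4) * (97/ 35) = 388/ 35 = 11.09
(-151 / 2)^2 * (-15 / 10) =-68403 / 8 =-8550.38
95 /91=1.04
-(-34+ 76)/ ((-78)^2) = -7/ 1014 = -0.01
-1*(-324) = 324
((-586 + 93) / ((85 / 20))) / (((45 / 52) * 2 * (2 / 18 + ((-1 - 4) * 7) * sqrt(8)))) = 3016 / 3968995 + 380016 * sqrt(2) / 793799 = 0.68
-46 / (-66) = 23 / 33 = 0.70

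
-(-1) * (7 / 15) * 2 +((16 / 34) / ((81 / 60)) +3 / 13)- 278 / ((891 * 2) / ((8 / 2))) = 874943 / 984555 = 0.89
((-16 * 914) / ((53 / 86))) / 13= -1825.35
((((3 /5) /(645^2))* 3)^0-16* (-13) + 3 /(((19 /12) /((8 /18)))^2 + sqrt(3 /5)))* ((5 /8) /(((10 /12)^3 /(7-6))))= 99021655197 /438194975-1769472* sqrt(15) /438194975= 225.96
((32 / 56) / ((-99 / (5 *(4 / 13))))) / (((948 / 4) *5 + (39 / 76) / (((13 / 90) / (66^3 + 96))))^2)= -5776 / 680572748706976125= -0.00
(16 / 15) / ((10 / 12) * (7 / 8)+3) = 256 / 895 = 0.29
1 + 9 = 10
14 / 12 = 7 / 6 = 1.17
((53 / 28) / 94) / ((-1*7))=-53 / 18424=-0.00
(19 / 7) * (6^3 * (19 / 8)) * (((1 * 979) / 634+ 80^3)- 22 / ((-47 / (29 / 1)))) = 21244319620605 / 29798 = 712944480.19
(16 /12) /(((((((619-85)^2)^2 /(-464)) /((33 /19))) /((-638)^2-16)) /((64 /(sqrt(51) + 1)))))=-0.04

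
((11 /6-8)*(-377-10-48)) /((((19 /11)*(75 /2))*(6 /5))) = 11803 /342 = 34.51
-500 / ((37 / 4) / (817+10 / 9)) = -398000 / 9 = -44222.22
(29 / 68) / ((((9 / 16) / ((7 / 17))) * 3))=812 / 7803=0.10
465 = 465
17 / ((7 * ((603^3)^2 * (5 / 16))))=272 / 1682565257739643515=0.00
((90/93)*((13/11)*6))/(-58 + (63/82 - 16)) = -38376/409541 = -0.09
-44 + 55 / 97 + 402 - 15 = 343.57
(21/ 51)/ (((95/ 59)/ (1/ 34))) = 413/ 54910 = 0.01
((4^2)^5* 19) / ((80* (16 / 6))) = 466944 / 5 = 93388.80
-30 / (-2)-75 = -60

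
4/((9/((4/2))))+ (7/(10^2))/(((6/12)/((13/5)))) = 2819/2250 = 1.25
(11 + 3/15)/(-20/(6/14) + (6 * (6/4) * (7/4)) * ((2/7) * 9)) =-336/185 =-1.82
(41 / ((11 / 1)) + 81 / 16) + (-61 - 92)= -25381 / 176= -144.21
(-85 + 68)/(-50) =0.34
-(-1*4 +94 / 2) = -43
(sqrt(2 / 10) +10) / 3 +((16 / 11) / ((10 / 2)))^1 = sqrt(5) / 15 +598 / 165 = 3.77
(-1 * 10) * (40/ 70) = -5.71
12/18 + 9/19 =65/57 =1.14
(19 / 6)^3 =6859 / 216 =31.75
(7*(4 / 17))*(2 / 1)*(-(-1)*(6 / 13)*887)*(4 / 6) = 198688 / 221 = 899.04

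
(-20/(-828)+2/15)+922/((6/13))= 2067748/1035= 1997.82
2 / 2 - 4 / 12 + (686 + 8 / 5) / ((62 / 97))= 500539 / 465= 1076.43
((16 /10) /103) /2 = 4 /515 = 0.01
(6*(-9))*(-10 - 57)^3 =16241202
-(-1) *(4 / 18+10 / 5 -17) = -133 / 9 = -14.78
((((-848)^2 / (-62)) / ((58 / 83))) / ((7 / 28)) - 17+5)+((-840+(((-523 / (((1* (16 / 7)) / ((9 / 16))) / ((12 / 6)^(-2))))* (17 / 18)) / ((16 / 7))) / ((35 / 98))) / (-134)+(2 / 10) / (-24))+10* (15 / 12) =-1965349314247307 / 29605724160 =-66384.10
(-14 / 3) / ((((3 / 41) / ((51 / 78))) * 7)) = -697 / 117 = -5.96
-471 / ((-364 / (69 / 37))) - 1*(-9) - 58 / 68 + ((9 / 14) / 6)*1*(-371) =-1670800 / 57239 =-29.19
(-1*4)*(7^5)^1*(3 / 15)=-67228 / 5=-13445.60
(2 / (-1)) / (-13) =2 / 13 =0.15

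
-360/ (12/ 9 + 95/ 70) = -15120/ 113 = -133.81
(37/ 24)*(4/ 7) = 37/ 42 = 0.88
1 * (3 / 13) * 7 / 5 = 21 / 65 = 0.32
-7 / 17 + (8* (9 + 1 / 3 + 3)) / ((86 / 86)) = 5011 / 51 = 98.25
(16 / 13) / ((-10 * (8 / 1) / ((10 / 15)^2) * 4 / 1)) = -0.00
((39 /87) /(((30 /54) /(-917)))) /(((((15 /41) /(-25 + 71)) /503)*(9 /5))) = -11308952018 /435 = -25997590.85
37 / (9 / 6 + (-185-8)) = -74 / 383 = -0.19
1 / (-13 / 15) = -15 / 13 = -1.15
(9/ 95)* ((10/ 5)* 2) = 36/ 95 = 0.38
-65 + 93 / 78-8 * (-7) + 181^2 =851583 / 26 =32753.19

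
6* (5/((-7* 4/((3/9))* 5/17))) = -17/14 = -1.21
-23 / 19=-1.21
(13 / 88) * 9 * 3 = 351 / 88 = 3.99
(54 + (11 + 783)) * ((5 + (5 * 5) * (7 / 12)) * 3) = 49820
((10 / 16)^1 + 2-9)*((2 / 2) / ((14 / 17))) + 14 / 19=-14905 / 2128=-7.00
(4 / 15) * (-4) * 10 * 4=-42.67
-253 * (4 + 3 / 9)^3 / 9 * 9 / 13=-42757 / 27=-1583.59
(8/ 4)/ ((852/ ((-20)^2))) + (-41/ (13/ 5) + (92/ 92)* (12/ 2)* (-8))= -173977/ 2769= -62.83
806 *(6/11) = 4836/11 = 439.64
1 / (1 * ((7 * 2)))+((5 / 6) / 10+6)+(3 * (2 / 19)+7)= 21499 / 1596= 13.47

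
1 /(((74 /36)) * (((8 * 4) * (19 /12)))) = 27 /2812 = 0.01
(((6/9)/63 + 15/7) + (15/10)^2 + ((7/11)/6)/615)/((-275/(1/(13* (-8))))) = 7507189/48756708000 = 0.00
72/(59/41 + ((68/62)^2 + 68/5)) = 1576040/355527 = 4.43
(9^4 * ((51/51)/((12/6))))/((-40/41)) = -269001/80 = -3362.51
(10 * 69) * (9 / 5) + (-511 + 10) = 741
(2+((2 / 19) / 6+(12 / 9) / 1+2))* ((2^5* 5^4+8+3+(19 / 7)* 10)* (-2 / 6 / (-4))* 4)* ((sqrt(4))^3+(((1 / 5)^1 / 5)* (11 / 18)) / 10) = 308120451157 / 1077300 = 286011.74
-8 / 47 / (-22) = 4 / 517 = 0.01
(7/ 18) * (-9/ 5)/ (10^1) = -7/ 100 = -0.07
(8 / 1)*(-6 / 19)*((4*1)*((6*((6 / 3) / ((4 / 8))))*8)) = -36864 / 19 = -1940.21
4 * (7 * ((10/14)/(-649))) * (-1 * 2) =40/649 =0.06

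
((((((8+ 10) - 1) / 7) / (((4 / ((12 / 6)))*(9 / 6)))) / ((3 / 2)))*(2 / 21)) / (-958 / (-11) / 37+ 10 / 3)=6919 / 765576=0.01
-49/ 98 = -0.50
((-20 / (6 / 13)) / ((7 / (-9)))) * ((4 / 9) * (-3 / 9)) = -520 / 63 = -8.25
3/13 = 0.23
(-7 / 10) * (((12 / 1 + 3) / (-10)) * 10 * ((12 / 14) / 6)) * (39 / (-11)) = -117 / 22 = -5.32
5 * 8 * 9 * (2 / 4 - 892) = -320940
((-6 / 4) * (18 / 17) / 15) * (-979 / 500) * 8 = 17622 / 10625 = 1.66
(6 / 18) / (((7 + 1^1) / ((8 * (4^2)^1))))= 16 / 3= 5.33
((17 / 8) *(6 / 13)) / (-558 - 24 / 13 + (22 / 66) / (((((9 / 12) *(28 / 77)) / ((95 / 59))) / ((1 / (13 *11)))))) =-27081 / 15458092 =-0.00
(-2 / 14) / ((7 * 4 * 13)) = -1 / 2548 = -0.00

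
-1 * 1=-1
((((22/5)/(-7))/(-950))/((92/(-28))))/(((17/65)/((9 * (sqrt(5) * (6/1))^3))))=-277992 * sqrt(5)/37145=-16.73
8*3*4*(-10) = -960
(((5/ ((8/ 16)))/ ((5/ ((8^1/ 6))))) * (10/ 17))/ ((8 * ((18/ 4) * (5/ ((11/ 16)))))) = 11/ 1836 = 0.01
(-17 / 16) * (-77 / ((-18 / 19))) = -24871 / 288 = -86.36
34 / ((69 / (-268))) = -9112 / 69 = -132.06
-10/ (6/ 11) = -55/ 3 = -18.33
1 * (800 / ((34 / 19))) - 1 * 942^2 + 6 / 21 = -105543082 / 119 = -886916.66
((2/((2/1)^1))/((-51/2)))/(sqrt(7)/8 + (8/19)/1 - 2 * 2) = 5776 * sqrt(7)/14963859 + 9728/880227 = 0.01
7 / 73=0.10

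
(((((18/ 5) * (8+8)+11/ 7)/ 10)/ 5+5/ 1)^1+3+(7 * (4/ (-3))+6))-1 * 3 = 14963/ 5250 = 2.85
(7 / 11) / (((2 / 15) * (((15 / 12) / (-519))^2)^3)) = 840530339350426626048 / 34375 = 24451791690194229.12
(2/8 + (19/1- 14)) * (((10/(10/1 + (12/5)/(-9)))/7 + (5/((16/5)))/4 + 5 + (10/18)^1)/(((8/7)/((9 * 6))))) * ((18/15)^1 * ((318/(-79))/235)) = -2155708485/69388544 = -31.07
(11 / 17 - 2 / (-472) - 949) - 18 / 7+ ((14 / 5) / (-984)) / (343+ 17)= -5912628966547 / 6217797600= -950.92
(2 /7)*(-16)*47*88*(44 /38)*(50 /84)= -36396800 /2793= -13031.44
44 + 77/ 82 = 3685/ 82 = 44.94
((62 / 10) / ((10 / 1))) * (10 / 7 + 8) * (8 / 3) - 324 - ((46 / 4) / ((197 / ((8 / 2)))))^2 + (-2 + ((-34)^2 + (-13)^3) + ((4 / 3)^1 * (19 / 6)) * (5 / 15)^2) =-743207092363 / 550117575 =-1351.00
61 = 61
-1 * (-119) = 119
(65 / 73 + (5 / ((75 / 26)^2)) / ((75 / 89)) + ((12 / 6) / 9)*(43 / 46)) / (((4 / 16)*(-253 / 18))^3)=-3547018681344 / 84969347134375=-0.04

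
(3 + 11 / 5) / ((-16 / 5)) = -13 / 8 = -1.62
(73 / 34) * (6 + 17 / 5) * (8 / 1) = 13724 / 85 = 161.46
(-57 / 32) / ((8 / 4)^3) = -57 / 256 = -0.22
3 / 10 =0.30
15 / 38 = 0.39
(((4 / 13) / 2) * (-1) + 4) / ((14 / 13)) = 25 / 7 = 3.57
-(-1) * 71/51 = 71/51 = 1.39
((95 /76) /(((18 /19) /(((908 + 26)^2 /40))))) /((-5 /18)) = -4143691 /40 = -103592.28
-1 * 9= -9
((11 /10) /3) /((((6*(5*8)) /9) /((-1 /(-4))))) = 11 /3200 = 0.00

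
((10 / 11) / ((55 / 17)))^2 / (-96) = -289 / 351384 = -0.00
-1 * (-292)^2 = -85264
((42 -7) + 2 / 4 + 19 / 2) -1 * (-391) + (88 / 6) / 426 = 278626 / 639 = 436.03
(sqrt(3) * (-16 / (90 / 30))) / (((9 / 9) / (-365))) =5840 * sqrt(3) / 3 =3371.73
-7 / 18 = -0.39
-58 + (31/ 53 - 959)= -1016.42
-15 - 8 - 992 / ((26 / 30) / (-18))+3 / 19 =5083318 / 247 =20580.23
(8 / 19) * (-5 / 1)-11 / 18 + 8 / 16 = -379 / 171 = -2.22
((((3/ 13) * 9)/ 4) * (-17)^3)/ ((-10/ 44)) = 1459161/ 130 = 11224.32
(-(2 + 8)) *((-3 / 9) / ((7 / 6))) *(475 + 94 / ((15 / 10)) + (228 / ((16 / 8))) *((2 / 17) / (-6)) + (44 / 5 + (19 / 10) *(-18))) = 520232 / 357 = 1457.23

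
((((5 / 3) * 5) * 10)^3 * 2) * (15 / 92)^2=48828125 / 1587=30767.56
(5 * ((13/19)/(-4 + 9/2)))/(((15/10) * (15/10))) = 520/171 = 3.04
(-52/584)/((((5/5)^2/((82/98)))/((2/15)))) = -533/53655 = -0.01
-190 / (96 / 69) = -2185 / 16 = -136.56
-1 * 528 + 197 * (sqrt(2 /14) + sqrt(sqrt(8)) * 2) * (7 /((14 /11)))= -528 + 2167 * sqrt(7) /14 + 2167 * 2^(3 /4)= 3525.97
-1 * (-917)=917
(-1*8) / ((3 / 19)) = -152 / 3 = -50.67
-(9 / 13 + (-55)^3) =2162866 / 13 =166374.31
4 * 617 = 2468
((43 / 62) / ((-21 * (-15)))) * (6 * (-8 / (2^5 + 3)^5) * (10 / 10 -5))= 1376 / 170958703125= 0.00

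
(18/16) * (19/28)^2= 3249/6272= 0.52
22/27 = 0.81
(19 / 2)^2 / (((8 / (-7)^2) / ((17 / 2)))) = 4698.64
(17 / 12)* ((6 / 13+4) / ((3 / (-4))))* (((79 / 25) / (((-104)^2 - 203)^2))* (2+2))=-311576 / 329459624325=-0.00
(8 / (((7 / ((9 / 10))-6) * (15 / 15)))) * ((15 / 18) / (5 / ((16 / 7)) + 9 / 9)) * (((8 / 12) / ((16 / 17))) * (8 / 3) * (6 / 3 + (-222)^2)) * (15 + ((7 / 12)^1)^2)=272181935 / 162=1680135.40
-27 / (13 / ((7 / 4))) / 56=-27 / 416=-0.06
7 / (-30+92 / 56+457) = 0.02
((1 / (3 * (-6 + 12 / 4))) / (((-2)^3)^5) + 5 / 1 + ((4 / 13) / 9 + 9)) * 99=591855759 / 425984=1389.38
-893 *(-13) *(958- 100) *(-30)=-298815660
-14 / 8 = -7 / 4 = -1.75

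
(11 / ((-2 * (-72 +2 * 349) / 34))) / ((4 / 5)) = -935 / 2504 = -0.37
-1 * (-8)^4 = -4096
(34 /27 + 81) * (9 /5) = 2221 /15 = 148.07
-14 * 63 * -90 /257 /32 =19845 /2056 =9.65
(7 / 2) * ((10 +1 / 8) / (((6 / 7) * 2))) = 1323 / 64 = 20.67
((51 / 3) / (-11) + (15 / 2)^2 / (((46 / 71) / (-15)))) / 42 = -2639003 / 85008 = -31.04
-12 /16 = -0.75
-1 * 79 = -79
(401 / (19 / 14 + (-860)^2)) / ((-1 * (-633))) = 5614 / 6554347227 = 0.00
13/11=1.18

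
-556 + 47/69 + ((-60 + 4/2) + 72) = -37351/69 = -541.32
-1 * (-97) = 97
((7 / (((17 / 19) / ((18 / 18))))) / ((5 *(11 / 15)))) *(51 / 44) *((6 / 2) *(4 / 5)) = 3591 / 605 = 5.94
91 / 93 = 0.98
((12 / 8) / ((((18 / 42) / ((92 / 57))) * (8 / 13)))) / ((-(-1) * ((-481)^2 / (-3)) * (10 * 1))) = -161 / 13525720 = -0.00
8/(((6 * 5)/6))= 8/5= 1.60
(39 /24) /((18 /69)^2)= 6877 /288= 23.88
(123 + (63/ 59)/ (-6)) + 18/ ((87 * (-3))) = 420061/ 3422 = 122.75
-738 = -738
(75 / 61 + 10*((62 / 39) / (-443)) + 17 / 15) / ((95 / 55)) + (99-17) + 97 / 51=145097767441 / 1702043655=85.25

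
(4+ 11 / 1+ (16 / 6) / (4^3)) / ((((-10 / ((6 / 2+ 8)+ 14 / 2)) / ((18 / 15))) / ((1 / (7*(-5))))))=3249 / 3500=0.93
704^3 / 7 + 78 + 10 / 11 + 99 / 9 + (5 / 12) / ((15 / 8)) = 34542515197 / 693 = 49844899.27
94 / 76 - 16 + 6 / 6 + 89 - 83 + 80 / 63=-15545 / 2394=-6.49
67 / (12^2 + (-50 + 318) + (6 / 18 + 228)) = 201 / 1921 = 0.10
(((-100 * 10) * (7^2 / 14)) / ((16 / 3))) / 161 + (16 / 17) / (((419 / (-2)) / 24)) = -2741781 / 655316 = -4.18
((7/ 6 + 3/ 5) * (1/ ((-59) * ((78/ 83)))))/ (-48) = 4399/ 6626880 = 0.00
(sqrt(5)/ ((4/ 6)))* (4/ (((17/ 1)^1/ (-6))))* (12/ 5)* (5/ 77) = -432* sqrt(5)/ 1309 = -0.74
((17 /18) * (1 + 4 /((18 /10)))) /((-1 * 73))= -493 /11826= -0.04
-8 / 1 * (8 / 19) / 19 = -64 / 361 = -0.18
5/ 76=0.07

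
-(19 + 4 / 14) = -19.29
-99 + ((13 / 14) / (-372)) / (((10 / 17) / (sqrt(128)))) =-99.05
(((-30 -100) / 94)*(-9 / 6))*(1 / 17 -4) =-13065 / 1598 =-8.18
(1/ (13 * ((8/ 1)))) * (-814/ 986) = -407/ 51272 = -0.01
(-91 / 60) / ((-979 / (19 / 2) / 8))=1729 / 14685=0.12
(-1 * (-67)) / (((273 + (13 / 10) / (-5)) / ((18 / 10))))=6030 / 13637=0.44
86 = 86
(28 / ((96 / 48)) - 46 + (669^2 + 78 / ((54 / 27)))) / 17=26327.53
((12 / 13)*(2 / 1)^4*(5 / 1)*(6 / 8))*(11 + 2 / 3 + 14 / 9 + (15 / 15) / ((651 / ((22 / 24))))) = 2066060 / 2821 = 732.39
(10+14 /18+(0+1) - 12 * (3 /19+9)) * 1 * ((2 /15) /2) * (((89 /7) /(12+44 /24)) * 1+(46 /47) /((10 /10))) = -869503072 /70042455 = -12.41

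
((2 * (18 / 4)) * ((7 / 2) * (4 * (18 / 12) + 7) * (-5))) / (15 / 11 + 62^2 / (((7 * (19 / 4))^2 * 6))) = -2390403015 / 2268554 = -1053.71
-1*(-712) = 712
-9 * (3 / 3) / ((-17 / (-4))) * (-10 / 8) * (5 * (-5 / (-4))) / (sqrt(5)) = 225 * sqrt(5) / 68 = 7.40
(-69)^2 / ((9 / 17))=8993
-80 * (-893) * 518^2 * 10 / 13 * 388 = 74375978252800 / 13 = 5721229096369.23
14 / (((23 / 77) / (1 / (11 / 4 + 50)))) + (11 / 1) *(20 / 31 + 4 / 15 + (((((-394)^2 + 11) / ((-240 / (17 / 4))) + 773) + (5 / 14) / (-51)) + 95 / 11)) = -123926790728267 / 5728869440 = -21631.98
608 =608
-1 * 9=-9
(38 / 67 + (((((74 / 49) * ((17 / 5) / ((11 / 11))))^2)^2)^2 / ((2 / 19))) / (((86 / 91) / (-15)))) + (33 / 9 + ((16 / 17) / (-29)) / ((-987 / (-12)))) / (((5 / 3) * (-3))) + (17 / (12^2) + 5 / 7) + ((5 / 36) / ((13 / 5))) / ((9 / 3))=-10130946466544263369019250630925668293 / 139051527874793207750553750000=-72857498.38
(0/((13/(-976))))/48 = 0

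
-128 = -128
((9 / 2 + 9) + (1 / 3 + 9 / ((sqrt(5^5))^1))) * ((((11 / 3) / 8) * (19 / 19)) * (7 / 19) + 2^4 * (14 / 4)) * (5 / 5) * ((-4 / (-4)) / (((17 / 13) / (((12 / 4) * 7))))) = 12622.97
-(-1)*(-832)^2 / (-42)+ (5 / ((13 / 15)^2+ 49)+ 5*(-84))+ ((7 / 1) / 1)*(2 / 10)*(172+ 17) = -19554423013 / 1175370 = -16636.82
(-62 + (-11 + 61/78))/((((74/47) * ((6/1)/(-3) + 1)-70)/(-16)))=-529502/32799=-16.14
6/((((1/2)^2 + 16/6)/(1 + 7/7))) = 144/35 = 4.11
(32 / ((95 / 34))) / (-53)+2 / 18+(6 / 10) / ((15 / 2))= -5659 / 226575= -0.02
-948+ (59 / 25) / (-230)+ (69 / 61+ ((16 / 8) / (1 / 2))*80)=-219877849 / 350750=-626.88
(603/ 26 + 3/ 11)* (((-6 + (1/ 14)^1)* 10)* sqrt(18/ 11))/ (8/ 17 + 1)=-28407663* sqrt(22)/ 110110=-1210.10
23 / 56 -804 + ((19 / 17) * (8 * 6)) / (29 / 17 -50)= -36996893 / 45976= -804.70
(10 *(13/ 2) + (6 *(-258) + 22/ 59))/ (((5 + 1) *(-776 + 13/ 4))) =174950/ 547107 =0.32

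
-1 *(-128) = 128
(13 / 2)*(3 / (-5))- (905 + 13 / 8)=-36421 / 40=-910.52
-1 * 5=-5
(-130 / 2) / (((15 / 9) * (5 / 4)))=-156 / 5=-31.20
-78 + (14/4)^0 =-77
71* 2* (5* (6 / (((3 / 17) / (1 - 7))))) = -144840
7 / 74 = 0.09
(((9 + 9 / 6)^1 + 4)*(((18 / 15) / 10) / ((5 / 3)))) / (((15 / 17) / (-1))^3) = -142477 / 93750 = -1.52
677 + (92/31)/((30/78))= 106131/155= 684.72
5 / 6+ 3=23 / 6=3.83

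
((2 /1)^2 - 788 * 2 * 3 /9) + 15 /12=-520.08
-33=-33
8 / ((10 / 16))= 64 / 5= 12.80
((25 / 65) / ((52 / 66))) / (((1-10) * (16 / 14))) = -385 / 8112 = -0.05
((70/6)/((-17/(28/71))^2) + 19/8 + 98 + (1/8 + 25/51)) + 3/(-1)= 856596395/8741094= 98.00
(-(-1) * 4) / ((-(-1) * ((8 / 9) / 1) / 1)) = 9 / 2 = 4.50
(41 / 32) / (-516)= -0.00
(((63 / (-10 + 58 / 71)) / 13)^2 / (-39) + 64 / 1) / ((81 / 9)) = 59766353989 / 8405581392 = 7.11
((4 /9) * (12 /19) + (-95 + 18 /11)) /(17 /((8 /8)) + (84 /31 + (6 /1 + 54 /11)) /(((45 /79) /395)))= -1809253 /183890721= -0.01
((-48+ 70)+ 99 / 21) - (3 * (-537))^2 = -18167060 / 7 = -2595294.29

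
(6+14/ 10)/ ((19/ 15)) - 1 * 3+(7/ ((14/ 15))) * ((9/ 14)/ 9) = 1797/ 532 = 3.38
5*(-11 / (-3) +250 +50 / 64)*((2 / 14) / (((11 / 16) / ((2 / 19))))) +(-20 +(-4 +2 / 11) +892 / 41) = 4636465 / 179949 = 25.77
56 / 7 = 8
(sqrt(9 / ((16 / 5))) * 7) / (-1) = -21 * sqrt(5) / 4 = -11.74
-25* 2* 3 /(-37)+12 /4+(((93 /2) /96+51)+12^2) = 202.54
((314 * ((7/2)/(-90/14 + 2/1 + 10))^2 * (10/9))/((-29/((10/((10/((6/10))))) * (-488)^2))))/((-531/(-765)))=-7630454063680/7807293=-977349.52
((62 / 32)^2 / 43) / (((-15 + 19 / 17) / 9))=-147033 / 2597888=-0.06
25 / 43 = 0.58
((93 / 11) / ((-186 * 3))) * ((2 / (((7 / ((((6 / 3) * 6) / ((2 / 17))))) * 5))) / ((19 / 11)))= -0.05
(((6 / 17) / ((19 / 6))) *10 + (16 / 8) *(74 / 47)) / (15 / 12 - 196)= -0.02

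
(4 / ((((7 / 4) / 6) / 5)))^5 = 25480396800000 / 16807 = 1516058594.63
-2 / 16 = -1 / 8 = -0.12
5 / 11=0.45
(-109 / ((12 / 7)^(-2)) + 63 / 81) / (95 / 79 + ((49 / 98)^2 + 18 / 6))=-44531036 / 620487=-71.77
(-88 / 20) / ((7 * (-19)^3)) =22 / 240065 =0.00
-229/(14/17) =-3893/14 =-278.07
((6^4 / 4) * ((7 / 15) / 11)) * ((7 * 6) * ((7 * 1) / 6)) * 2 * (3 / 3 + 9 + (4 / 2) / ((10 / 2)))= 3852576 / 275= 14009.37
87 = 87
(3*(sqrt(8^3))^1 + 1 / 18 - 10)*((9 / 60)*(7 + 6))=-2327 / 120 + 468*sqrt(2) / 5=112.98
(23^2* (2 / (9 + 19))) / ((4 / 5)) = 2645 / 56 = 47.23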